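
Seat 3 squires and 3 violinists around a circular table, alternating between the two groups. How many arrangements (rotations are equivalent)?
Fix one of the squires: (3-1)! ways for the remaining squires, × 3! ways for the violinists = 2 × 6 = 12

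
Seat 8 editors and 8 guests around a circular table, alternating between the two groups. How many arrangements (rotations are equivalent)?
Fix one of the editors: (8-1)! ways for the remaining editors, × 8! ways for the guests = 5040 × 40320 = 203212800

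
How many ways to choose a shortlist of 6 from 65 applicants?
C(65,6) = 65!/(6!×59!) = 82598880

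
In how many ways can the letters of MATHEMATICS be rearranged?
11! / (2! × 2! × 2! × 1! × 1! × 1! × 1! × 1!) = 4989600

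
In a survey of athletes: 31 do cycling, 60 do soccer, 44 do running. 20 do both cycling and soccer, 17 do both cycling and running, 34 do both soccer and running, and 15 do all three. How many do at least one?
|A∪B∪C| = 31+60+44-20-17-34+15 = 79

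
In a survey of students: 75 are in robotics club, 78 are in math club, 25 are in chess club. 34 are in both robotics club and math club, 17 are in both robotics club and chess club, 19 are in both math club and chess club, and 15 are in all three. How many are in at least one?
|A∪B∪C| = 75+78+25-34-17-19+15 = 123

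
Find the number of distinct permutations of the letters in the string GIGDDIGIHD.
10! / (3! × 1! × 3! × 3!) = 16800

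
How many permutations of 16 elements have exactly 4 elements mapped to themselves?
Choose the 4 fixed points C(16,4) = 1820, derange the rest: !12 = Σ_{j=0}^{12} (-1)^j·12!/j! = 479001600 - 479001600 + 239500800 - 79833600 + 19958400 - 3991680 + 665280 - 95040 + 11880 - 1320 + 132 - 12 + 1 = 176214841. Product = 1820 × 176214841 = 320711010620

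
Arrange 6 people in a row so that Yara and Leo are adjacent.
Treat as block: (6-1)! × 2! = 120 × 2 = 240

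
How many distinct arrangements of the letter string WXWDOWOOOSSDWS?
14! / (2! × 4! × 1! × 3! × 4!) = 12612600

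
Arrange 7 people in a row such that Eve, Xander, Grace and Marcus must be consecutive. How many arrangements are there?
Treat the 4 as one block: (7-4+1)! × 4! = 24 × 24 = 576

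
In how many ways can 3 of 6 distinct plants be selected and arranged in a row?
P(6,3) = 6!/(6-3)! = 120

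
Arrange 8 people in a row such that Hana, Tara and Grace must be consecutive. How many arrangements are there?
Treat the 3 as one block: (8-3+1)! × 3! = 720 × 6 = 4320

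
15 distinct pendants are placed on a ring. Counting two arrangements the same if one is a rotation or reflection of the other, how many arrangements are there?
(15-1)!/2 = 87178291200/2 = 43589145600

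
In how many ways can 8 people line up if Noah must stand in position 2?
Fix one position: (8-1)! = 5040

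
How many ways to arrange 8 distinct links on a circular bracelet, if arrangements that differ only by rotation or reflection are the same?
(8-1)!/2 = 5040/2 = 2520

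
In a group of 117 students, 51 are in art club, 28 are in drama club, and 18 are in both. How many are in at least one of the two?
|A∪B| = |A| + |B| - |A∩B| = 51 + 28 - 18 = 61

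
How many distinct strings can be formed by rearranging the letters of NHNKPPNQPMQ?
11! / (1! × 3! × 1! × 2! × 1! × 3!) = 554400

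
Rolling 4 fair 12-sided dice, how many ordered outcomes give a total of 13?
Coefficient of x^13 in (x + x² + ... + x^12)^4. By inclusion-exclusion on dice exceeding 12: Σ_j (-1)^j C(4,j)·C(13-1-12j, 3) = C(4,0)·C(12,3) = 1·220 = 220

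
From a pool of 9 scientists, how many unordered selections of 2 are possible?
C(9,2) = 9!/(2!×7!) = 36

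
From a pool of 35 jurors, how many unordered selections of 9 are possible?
C(35,9) = 35!/(9!×26!) = 70607460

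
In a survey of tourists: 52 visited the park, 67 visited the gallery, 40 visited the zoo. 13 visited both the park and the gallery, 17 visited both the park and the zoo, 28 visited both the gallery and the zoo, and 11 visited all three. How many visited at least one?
|A∪B∪C| = 52+67+40-13-17-28+11 = 112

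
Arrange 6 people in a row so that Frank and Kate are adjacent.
Treat as block: (6-1)! × 2! = 120 × 2 = 240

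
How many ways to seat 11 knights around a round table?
Circular: fix one position, arrange the rest. (11-1)! = 3628800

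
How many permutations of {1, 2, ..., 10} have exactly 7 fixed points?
Choose the 7 fixed points C(10,7) = 120, derange the rest: !3 = Σ_{j=0}^{3} (-1)^j·3!/j! = 6 - 6 + 3 - 1 = 2. Product = 120 × 2 = 240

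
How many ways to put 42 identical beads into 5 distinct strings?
C(42+5-1, 5-1) = C(46, 4) = 163185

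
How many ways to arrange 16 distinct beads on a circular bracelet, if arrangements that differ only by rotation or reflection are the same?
(16-1)!/2 = 1307674368000/2 = 653837184000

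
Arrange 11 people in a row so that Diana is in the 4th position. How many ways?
Fix one position: (11-1)! = 3628800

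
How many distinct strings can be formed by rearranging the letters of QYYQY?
5! / (2! × 3!) = 10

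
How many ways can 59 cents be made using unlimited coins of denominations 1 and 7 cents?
Coefficient of x^59 in 1/(1-x^1) · 1/(1-x^7). Use j coins of 7 for j = 0..⌊59/7⌋ = 8, the rest in 1s: 8 + 1 = 9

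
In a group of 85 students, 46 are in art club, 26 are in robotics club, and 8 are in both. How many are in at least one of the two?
|A∪B| = |A| + |B| - |A∩B| = 46 + 26 - 8 = 64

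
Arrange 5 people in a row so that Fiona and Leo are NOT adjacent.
Total - adjacent = 5! - (5-1)!×2 = 120 - 48 = 72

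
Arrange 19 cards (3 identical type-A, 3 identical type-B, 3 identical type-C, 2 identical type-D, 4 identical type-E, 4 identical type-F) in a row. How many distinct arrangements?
19! / (3! × 3! × 3! × 2! × 4! × 4!) = 488864376000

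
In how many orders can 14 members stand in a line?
14! = 87178291200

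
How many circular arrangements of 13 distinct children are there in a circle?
Circular: fix one position, arrange the rest. (13-1)! = 479001600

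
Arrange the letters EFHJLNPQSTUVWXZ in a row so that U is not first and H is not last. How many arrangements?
By inclusion-exclusion: 15! - 2×(15-1)! + (15-2)! = 1307674368000 - 174356582400 + 6227020800 = 1139544806400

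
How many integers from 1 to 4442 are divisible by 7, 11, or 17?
⌊4442/7⌋+⌊4442/11⌋+⌊4442/17⌋ - ⌊4442/77⌋-⌊4442/119⌋-⌊4442/187⌋ + ⌊4442/1309⌋ = 634+403+261 - 57-37-23 + 3 = 1184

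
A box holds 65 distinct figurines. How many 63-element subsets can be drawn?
C(65,63) = 65!/(63!×2!) = 2080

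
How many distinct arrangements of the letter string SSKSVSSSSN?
10! / (7! × 1! × 1! × 1!) = 720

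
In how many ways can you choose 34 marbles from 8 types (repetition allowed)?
C(34+8-1, 8-1) = C(41, 7) = 22481940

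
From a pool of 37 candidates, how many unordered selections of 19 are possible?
C(37,19) = 37!/(19!×18!) = 17672631900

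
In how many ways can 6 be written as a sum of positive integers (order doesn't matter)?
Pentagonal recurrence p(n) = p(n-1) + p(n-2) - p(n-5) - p(n-7) + p(n-12) + p(n-15) - ... gives p(0..5) = 1, 1, 2, 3, 5, 7. p(6) = p(5) + p(4) - p(1) = 7 + 5 - 1 = 11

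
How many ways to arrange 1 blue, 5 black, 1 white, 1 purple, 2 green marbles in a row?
10! / (1! × 5! × 1! × 1! × 2!) = 15120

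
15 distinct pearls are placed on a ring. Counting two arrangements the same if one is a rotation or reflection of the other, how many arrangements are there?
(15-1)!/2 = 87178291200/2 = 43589145600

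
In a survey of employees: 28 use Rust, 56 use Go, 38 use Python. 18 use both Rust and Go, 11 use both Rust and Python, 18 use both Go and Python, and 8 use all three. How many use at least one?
|A∪B∪C| = 28+56+38-18-11-18+8 = 83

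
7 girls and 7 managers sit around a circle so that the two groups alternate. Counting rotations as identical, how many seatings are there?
Fix one of the girls: (7-1)! ways for the remaining girls, × 7! ways for the managers = 720 × 5040 = 3628800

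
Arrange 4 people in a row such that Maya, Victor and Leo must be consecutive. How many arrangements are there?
Treat the 3 as one block: (4-3+1)! × 3! = 2 × 6 = 12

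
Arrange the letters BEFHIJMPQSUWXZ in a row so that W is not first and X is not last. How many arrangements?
By inclusion-exclusion: 14! - 2×(14-1)! + (14-2)! = 87178291200 - 12454041600 + 479001600 = 75203251200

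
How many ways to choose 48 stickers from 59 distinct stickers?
C(59,48) = 59!/(48!×11!) = 279871768995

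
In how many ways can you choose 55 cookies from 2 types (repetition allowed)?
C(55+2-1, 2-1) = C(56, 1) = 56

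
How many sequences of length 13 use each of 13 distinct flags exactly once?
13! = 6227020800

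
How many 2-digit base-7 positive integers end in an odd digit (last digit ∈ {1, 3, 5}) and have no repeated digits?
Last∈{1,3,5}. Last=0: 0. Last nonzero: 3×5×P(5,0) = 15. Total = 15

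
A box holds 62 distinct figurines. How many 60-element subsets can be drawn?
C(62,60) = 62!/(60!×2!) = 1891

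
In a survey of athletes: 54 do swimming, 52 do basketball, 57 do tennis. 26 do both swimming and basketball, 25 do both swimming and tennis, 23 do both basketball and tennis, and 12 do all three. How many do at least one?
|A∪B∪C| = 54+52+57-26-25-23+12 = 101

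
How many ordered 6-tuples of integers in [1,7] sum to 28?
Coefficient of x^28 in (x + x² + ... + x^7)^6. By inclusion-exclusion on dice exceeding 7: Σ_j (-1)^j C(6,j)·C(28-1-7j, 5) = C(6,0)·C(27,5) - C(6,1)·C(20,5) + C(6,2)·C(13,5) - C(6,3)·C(6,5) = 1·80730 - 6·15504 + 15·1287 - 20·6 = 6891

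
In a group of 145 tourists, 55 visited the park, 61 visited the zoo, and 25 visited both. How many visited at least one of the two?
|A∪B| = |A| + |B| - |A∩B| = 55 + 61 - 25 = 91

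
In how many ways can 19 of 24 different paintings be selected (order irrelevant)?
C(24,19) = 24!/(19!×5!) = 42504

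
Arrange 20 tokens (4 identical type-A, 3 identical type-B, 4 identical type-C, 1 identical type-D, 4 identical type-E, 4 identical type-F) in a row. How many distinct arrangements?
20! / (4! × 3! × 4! × 1! × 4! × 4!) = 1222160940000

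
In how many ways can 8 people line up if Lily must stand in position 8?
Fix one position: (8-1)! = 5040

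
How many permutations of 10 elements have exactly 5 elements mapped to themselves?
Choose the 5 fixed points C(10,5) = 252, derange the rest: !5 = Σ_{j=0}^{5} (-1)^j·5!/j! = 120 - 120 + 60 - 20 + 5 - 1 = 44. Product = 252 × 44 = 11088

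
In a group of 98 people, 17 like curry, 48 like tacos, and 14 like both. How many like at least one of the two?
|A∪B| = |A| + |B| - |A∩B| = 17 + 48 - 14 = 51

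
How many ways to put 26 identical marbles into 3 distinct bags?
C(26+3-1, 3-1) = C(28, 2) = 378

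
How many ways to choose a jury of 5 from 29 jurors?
C(29,5) = 29!/(5!×24!) = 118755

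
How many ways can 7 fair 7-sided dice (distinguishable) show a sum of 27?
Coefficient of x^27 in (x + x² + ... + x^7)^7. By inclusion-exclusion on dice exceeding 7: Σ_j (-1)^j C(7,j)·C(27-1-7j, 6) = C(7,0)·C(26,6) - C(7,1)·C(19,6) + C(7,2)·C(12,6) = 1·230230 - 7·27132 + 21·924 = 59710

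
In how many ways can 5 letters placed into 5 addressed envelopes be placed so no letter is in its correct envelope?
!5 = Σ_{j=0}^{5} (-1)^j·5!/j! = 120 - 120 + 60 - 20 + 5 - 1 = 44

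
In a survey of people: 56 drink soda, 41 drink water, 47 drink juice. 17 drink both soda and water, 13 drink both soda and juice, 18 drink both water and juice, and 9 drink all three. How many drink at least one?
|A∪B∪C| = 56+41+47-17-13-18+9 = 105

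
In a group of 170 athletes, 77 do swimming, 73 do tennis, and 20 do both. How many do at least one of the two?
|A∪B| = |A| + |B| - |A∩B| = 77 + 73 - 20 = 130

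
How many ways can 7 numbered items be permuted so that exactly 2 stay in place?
Choose the 2 fixed points C(7,2) = 21, derange the rest: !5 = Σ_{j=0}^{5} (-1)^j·5!/j! = 120 - 120 + 60 - 20 + 5 - 1 = 44. Product = 21 × 44 = 924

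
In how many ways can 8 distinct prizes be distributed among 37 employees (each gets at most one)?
P(37,8) = 37!/(37-8)! = 1556675366400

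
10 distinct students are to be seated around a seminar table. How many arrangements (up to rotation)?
Circular: fix one position, arrange the rest. (10-1)! = 362880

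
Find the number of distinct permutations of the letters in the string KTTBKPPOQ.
9! / (2! × 1! × 2! × 1! × 1! × 2!) = 45360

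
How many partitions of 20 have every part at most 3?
Let r_j(i) = number of partitions of i into parts ≤ j, for i = 0..20. r_1(i) = 1 for all i; r_j(i) = r_{j-1}(i) + r_j(i-j). Rows j = 2..3: ≤2: 1 1 2 2 3 3 4 4 5 5 6 6 7 7 8 8 9 9 10 10 11; ≤3: 1 1 2 3 4 5 7 8 10 12 14 16 19 21 24 27 30 33 37 40 44. r_3(20) = 44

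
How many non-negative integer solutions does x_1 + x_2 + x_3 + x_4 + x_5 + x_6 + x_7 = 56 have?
C(56+7-1, 7-1) = C(62, 6) = 61474519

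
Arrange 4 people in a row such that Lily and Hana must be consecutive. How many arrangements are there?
Treat the 2 as one block: (4-2+1)! × 2! = 6 × 2 = 12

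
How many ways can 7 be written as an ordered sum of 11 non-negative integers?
C(7+11-1, 11-1) = C(17, 10) = 19448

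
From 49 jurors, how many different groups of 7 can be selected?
C(49,7) = 49!/(7!×42!) = 85900584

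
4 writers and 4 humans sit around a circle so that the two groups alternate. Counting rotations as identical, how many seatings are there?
Fix one of the writers: (4-1)! ways for the remaining writers, × 4! ways for the humans = 6 × 24 = 144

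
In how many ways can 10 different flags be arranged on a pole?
10! = 3628800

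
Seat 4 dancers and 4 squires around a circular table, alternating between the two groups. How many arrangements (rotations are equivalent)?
Fix one of the dancers: (4-1)! ways for the remaining dancers, × 4! ways for the squires = 6 × 24 = 144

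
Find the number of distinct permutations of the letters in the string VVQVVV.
6! / (1! × 5!) = 6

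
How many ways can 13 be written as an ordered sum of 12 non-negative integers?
C(13+12-1, 12-1) = C(24, 11) = 2496144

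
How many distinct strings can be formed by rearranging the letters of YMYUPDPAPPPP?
12! / (1! × 1! × 1! × 6! × 1! × 2!) = 332640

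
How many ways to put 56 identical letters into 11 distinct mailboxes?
C(56+11-1, 11-1) = C(66, 10) = 210980549208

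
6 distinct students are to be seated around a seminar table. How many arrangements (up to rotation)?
Circular: fix one position, arrange the rest. (6-1)! = 120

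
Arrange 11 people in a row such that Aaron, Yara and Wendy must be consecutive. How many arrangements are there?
Treat the 3 as one block: (11-3+1)! × 3! = 362880 × 6 = 2177280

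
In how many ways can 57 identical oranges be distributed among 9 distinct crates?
C(57+9-1, 9-1) = C(65, 8) = 5047381560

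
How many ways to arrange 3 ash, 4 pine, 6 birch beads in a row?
13! / (3! × 4! × 6!) = 60060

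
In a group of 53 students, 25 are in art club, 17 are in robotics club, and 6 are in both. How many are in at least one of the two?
|A∪B| = |A| + |B| - |A∩B| = 25 + 17 - 6 = 36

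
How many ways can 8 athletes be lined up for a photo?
8! = 40320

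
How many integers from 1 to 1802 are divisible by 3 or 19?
⌊1802/3⌋ + ⌊1802/19⌋ - ⌊1802/57⌋ = 600 + 94 - 31 = 663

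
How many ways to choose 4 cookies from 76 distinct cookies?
C(76,4) = 76!/(4!×72!) = 1282975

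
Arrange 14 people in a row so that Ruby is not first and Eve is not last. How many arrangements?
By inclusion-exclusion: 14! - 2×(14-1)! + (14-2)! = 87178291200 - 12454041600 + 479001600 = 75203251200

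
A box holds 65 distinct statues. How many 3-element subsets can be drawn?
C(65,3) = 65!/(3!×62!) = 43680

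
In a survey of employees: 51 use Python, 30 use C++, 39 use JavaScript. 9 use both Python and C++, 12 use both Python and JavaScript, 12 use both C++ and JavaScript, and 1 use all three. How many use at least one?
|A∪B∪C| = 51+30+39-9-12-12+1 = 88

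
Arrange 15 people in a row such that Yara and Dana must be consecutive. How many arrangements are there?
Treat the 2 as one block: (15-2+1)! × 2! = 87178291200 × 2 = 174356582400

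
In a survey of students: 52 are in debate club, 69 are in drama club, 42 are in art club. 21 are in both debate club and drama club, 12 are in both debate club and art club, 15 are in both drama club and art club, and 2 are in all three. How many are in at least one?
|A∪B∪C| = 52+69+42-21-12-15+2 = 117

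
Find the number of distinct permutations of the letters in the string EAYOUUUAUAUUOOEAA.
17! / (1! × 2! × 6! × 5! × 3!) = 343062720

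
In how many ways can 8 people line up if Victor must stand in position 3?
Fix one position: (8-1)! = 5040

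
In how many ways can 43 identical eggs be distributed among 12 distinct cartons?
C(43+12-1, 12-1) = C(54, 11) = 95722852680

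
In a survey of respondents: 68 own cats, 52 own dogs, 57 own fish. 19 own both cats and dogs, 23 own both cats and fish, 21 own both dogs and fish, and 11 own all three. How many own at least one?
|A∪B∪C| = 68+52+57-19-23-21+11 = 125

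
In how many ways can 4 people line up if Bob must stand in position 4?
Fix one position: (4-1)! = 6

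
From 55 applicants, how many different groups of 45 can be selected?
C(55,45) = 55!/(45!×10!) = 29248649430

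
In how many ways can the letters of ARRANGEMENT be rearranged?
11! / (2! × 2! × 2! × 1! × 2! × 1! × 1!) = 2494800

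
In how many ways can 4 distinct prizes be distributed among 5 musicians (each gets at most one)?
P(5,4) = 5!/(5-4)! = 120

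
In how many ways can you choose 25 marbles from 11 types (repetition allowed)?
C(25+11-1, 11-1) = C(35, 10) = 183579396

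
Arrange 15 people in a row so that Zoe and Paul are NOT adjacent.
Total - adjacent = 15! - (15-1)!×2 = 1307674368000 - 174356582400 = 1133317785600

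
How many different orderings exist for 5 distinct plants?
5! = 120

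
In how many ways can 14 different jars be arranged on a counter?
14! = 87178291200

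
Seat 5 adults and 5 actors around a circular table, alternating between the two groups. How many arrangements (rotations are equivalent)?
Fix one of the adults: (5-1)! ways for the remaining adults, × 5! ways for the actors = 24 × 120 = 2880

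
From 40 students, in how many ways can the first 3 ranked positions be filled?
P(40,3) = 40!/(40-3)! = 59280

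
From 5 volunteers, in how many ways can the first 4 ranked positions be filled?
P(5,4) = 5!/(5-4)! = 120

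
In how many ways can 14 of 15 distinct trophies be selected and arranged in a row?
P(15,14) = 15!/(15-14)! = 1307674368000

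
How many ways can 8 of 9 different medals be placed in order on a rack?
P(9,8) = 9!/(9-8)! = 362880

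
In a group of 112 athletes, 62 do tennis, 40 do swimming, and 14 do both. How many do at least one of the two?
|A∪B| = |A| + |B| - |A∩B| = 62 + 40 - 14 = 88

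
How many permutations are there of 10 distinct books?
10! = 3628800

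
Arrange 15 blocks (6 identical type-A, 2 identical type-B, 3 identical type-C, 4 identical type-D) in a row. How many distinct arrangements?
15! / (6! × 2! × 3! × 4!) = 6306300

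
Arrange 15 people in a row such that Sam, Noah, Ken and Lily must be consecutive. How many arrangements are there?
Treat the 4 as one block: (15-4+1)! × 4! = 479001600 × 24 = 11496038400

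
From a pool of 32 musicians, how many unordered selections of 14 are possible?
C(32,14) = 32!/(14!×18!) = 471435600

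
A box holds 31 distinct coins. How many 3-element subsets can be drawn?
C(31,3) = 31!/(3!×28!) = 4495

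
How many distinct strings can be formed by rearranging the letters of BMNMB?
5! / (2! × 2! × 1!) = 30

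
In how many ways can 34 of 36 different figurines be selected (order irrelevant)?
C(36,34) = 36!/(34!×2!) = 630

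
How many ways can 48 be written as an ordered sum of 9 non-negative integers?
C(48+9-1, 9-1) = C(56, 8) = 1420494075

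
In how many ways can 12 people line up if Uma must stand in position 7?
Fix one position: (12-1)! = 39916800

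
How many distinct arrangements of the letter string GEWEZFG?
7! / (2! × 2! × 1! × 1! × 1!) = 1260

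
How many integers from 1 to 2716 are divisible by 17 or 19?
⌊2716/17⌋ + ⌊2716/19⌋ - ⌊2716/323⌋ = 159 + 142 - 8 = 293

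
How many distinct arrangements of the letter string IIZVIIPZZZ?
10! / (1! × 4! × 4! × 1!) = 6300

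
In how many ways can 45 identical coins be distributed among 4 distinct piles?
C(45+4-1, 4-1) = C(48, 3) = 17296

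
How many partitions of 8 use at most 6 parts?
By conjugation, equals partitions of 8 into parts ≤ 6. Let r_j(i) = number of partitions of i into parts ≤ j, for i = 0..8. r_1(i) = 1 for all i; r_j(i) = r_{j-1}(i) + r_j(i-j). Rows j = 2..6: ≤2: 1 1 2 2 3 3 4 4 5; ≤3: 1 1 2 3 4 5 7 8 10; ≤4: 1 1 2 3 5 6 9 11 15; ≤5: 1 1 2 3 5 7 10 13 18; ≤6: 1 1 2 3 5 7 11 14 20. r_6(8) = 20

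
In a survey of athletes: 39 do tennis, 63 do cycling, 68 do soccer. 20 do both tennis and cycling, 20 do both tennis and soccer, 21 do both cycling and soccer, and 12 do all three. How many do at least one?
|A∪B∪C| = 39+63+68-20-20-21+12 = 121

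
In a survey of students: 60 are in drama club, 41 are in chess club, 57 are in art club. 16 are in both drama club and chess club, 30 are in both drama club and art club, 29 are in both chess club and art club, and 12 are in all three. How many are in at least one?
|A∪B∪C| = 60+41+57-16-30-29+12 = 95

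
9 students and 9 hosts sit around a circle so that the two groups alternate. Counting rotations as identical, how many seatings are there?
Fix one of the students: (9-1)! ways for the remaining students, × 9! ways for the hosts = 40320 × 362880 = 14631321600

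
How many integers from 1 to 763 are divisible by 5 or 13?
⌊763/5⌋ + ⌊763/13⌋ - ⌊763/65⌋ = 152 + 58 - 11 = 199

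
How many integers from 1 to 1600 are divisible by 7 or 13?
⌊1600/7⌋ + ⌊1600/13⌋ - ⌊1600/91⌋ = 228 + 123 - 17 = 334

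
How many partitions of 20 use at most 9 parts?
By conjugation, equals partitions of 20 into parts ≤ 9. Let r_j(i) = number of partitions of i into parts ≤ j, for i = 0..20. r_1(i) = 1 for all i; r_j(i) = r_{j-1}(i) + r_j(i-j). Rows j = 2..9: ≤2: 1 1 2 2 3 3 4 4 5 5 6 6 7 7 8 8 9 9 10 10 11; ≤3: 1 1 2 3 4 5 7 8 10 12 14 16 19 21 24 27 30 33 37 40 44; ≤4: 1 1 2 3 5 6 9 11 15 18 23 27 34 39 47 54 64 72 84 94 108; ≤5: 1 1 2 3 5 7 10 13 18 23 30 37 47 57 70 84 101 119 141 164 192; ≤6: 1 1 2 3 5 7 11 14 20 26 35 44 58 71 90 110 136 163 199 235 282; ≤7: 1 1 2 3 5 7 11 15 21 28 38 49 65 82 105 131 164 201 248 300 364; ≤8: 1 1 2 3 5 7 11 15 22 29 40 52 70 89 116 146 186 230 288 352 434; ≤9: 1 1 2 3 5 7 11 15 22 30 41 54 73 94 123 157 201 252 318 393 488. r_9(20) = 488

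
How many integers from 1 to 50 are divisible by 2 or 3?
⌊50/2⌋ + ⌊50/3⌋ - ⌊50/6⌋ = 25 + 16 - 8 = 33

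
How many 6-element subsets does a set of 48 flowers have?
C(48,6) = 48!/(6!×42!) = 12271512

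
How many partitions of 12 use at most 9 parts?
By conjugation, equals partitions of 12 into parts ≤ 9. Let r_j(i) = number of partitions of i into parts ≤ j, for i = 0..12. r_1(i) = 1 for all i; r_j(i) = r_{j-1}(i) + r_j(i-j). Rows j = 2..9: ≤2: 1 1 2 2 3 3 4 4 5 5 6 6 7; ≤3: 1 1 2 3 4 5 7 8 10 12 14 16 19; ≤4: 1 1 2 3 5 6 9 11 15 18 23 27 34; ≤5: 1 1 2 3 5 7 10 13 18 23 30 37 47; ≤6: 1 1 2 3 5 7 11 14 20 26 35 44 58; ≤7: 1 1 2 3 5 7 11 15 21 28 38 49 65; ≤8: 1 1 2 3 5 7 11 15 22 29 40 52 70; ≤9: 1 1 2 3 5 7 11 15 22 30 41 54 73. r_9(12) = 73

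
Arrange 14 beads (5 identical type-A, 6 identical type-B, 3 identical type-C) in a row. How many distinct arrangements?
14! / (5! × 6! × 3!) = 168168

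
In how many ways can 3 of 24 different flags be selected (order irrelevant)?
C(24,3) = 24!/(3!×21!) = 2024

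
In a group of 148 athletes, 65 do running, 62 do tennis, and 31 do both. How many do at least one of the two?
|A∪B| = |A| + |B| - |A∩B| = 65 + 62 - 31 = 96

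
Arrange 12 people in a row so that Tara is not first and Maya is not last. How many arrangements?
By inclusion-exclusion: 12! - 2×(12-1)! + (12-2)! = 479001600 - 79833600 + 3628800 = 402796800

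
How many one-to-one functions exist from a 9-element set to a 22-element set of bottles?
P(22,9) = 22!/(22-9)! = 180503769600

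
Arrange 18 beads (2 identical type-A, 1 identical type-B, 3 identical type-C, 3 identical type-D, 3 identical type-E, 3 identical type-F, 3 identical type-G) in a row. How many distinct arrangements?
18! / (2! × 1! × 3! × 3! × 3! × 3! × 3!) = 411675264000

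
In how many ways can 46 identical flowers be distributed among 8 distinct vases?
C(46+8-1, 8-1) = C(53, 7) = 154143080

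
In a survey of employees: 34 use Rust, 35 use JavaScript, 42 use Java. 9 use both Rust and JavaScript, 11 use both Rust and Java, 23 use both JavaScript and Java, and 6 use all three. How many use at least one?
|A∪B∪C| = 34+35+42-9-11-23+6 = 74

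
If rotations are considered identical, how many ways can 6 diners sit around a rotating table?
Circular: fix one position, arrange the rest. (6-1)! = 120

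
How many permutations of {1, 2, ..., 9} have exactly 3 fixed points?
Choose the 3 fixed points C(9,3) = 84, derange the rest: !6 = Σ_{j=0}^{6} (-1)^j·6!/j! = 720 - 720 + 360 - 120 + 30 - 6 + 1 = 265. Product = 84 × 265 = 22260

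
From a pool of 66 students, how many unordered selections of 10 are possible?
C(66,10) = 66!/(10!×56!) = 210980549208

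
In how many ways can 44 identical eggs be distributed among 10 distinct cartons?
C(44+10-1, 10-1) = C(53, 9) = 4431613550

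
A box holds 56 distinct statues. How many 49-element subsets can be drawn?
C(56,49) = 56!/(49!×7!) = 231917400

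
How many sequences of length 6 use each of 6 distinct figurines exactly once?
6! = 720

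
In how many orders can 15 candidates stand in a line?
15! = 1307674368000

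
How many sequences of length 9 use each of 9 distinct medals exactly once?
9! = 362880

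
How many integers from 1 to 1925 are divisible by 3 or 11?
⌊1925/3⌋ + ⌊1925/11⌋ - ⌊1925/33⌋ = 641 + 175 - 58 = 758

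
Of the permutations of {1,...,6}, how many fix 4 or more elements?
Exactly j fixed points: C(6,j)·!(6-j); sum over j ≥ 4 (derangement numbers via !m = (m-1)·(!(m-1) + !(m-2)): !0..!2 = 1, 0, 1). Σ_{j=4}^{6} C(6,j)·!(6-j) = C(6,4)·!2 + C(6,5)·!1 + C(6,6)·!0 = 15·1 + 6·0 + 1·1 = 16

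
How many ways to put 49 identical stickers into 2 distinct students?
C(49+2-1, 2-1) = C(50, 1) = 50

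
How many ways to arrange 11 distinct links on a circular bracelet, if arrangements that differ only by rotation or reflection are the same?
(11-1)!/2 = 3628800/2 = 1814400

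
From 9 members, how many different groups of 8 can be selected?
C(9,8) = 9!/(8!×1!) = 9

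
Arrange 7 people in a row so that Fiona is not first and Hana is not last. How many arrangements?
By inclusion-exclusion: 7! - 2×(7-1)! + (7-2)! = 5040 - 1440 + 120 = 3720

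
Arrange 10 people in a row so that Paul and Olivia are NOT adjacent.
Total - adjacent = 10! - (10-1)!×2 = 3628800 - 725760 = 2903040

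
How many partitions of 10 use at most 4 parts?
By conjugation, equals partitions of 10 into parts ≤ 4. Let r_j(i) = number of partitions of i into parts ≤ j, for i = 0..10. r_1(i) = 1 for all i; r_j(i) = r_{j-1}(i) + r_j(i-j). Rows j = 2..4: ≤2: 1 1 2 2 3 3 4 4 5 5 6; ≤3: 1 1 2 3 4 5 7 8 10 12 14; ≤4: 1 1 2 3 5 6 9 11 15 18 23. r_4(10) = 23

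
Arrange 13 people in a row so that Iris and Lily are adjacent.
Treat as block: (13-1)! × 2! = 479001600 × 2 = 958003200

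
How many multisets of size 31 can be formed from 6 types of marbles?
C(31+6-1, 6-1) = C(36, 5) = 376992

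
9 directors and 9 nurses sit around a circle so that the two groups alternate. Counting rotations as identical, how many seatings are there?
Fix one of the directors: (9-1)! ways for the remaining directors, × 9! ways for the nurses = 40320 × 362880 = 14631321600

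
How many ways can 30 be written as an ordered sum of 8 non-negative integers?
C(30+8-1, 8-1) = C(37, 7) = 10295472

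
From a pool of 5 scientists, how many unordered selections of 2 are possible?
C(5,2) = 5!/(2!×3!) = 10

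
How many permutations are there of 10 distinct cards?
10! = 3628800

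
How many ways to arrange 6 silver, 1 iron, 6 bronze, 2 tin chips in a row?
15! / (6! × 1! × 6! × 2!) = 1261260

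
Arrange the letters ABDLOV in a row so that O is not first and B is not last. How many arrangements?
By inclusion-exclusion: 6! - 2×(6-1)! + (6-2)! = 720 - 240 + 24 = 504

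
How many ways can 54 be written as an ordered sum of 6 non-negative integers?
C(54+6-1, 6-1) = C(59, 5) = 5006386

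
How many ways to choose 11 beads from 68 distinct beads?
C(68,11) = 68!/(11!×57!) = 1533058025824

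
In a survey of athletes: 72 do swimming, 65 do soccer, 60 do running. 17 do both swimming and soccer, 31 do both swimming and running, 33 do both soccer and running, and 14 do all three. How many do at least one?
|A∪B∪C| = 72+65+60-17-31-33+14 = 130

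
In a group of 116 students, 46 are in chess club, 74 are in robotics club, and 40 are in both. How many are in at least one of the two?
|A∪B| = |A| + |B| - |A∩B| = 46 + 74 - 40 = 80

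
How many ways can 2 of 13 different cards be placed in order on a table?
P(13,2) = 13!/(13-2)! = 156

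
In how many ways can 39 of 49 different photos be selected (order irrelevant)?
C(49,39) = 49!/(39!×10!) = 8217822536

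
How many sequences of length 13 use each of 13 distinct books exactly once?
13! = 6227020800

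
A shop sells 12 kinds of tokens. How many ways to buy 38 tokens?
C(38+12-1, 12-1) = C(49, 11) = 29135916264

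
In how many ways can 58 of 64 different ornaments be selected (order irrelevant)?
C(64,58) = 64!/(58!×6!) = 74974368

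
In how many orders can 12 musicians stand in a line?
12! = 479001600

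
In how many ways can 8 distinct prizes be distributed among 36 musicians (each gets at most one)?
P(36,8) = 36!/(36-8)! = 1220096908800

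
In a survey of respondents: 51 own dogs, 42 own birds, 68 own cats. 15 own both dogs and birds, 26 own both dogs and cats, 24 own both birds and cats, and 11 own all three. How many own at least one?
|A∪B∪C| = 51+42+68-15-26-24+11 = 107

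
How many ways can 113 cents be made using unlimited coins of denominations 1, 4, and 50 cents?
Coefficient of x^113 in 1/(1-x^1) · 1/(1-x^4) · 1/(1-x^50). Case on j = number of 50-cent coins (j = 0..2); remainder r = 113 - 50j is made from {1,4} in ⌊r/4⌋+1 ways. r = 113, 63, 13 → 29 + 16 + 4 = 49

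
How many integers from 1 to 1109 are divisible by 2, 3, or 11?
⌊1109/2⌋+⌊1109/3⌋+⌊1109/11⌋ - ⌊1109/6⌋-⌊1109/22⌋-⌊1109/33⌋ + ⌊1109/66⌋ = 554+369+100 - 184-50-33 + 16 = 772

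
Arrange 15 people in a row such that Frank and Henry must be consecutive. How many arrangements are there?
Treat the 2 as one block: (15-2+1)! × 2! = 87178291200 × 2 = 174356582400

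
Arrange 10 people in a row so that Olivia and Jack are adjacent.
Treat as block: (10-1)! × 2! = 362880 × 2 = 725760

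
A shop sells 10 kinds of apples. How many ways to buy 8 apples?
C(8+10-1, 10-1) = C(17, 9) = 24310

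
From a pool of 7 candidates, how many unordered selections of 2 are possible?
C(7,2) = 7!/(2!×5!) = 21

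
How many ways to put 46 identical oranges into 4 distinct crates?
C(46+4-1, 4-1) = C(49, 3) = 18424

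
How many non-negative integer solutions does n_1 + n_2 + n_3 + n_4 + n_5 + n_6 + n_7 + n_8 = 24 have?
C(24+8-1, 8-1) = C(31, 7) = 2629575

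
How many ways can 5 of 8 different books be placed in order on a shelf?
P(8,5) = 8!/(8-5)! = 6720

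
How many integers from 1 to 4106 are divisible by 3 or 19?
⌊4106/3⌋ + ⌊4106/19⌋ - ⌊4106/57⌋ = 1368 + 216 - 72 = 1512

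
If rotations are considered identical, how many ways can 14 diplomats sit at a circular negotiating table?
Circular: fix one position, arrange the rest. (14-1)! = 6227020800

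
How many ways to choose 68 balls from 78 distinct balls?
C(78,68) = 78!/(68!×10!) = 1258315963905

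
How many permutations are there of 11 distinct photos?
11! = 39916800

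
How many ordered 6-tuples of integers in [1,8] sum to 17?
Coefficient of x^17 in (x + x² + ... + x^8)^6. By inclusion-exclusion on dice exceeding 8: Σ_j (-1)^j C(6,j)·C(17-1-8j, 5) = C(6,0)·C(16,5) - C(6,1)·C(8,5) = 1·4368 - 6·56 = 4032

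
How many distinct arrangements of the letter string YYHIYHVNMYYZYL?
14! / (1! × 1! × 1! × 1! × 6! × 2! × 1! × 1!) = 60540480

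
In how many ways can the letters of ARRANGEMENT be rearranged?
11! / (2! × 2! × 2! × 1! × 2! × 1! × 1!) = 2494800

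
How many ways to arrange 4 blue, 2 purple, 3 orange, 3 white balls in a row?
12! / (4! × 2! × 3! × 3!) = 277200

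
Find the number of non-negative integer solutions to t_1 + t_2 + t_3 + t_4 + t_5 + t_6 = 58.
C(58+6-1, 6-1) = C(63, 5) = 7028847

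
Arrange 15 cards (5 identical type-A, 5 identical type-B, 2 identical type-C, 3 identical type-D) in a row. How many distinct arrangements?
15! / (5! × 5! × 2! × 3!) = 7567560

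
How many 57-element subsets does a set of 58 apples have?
C(58,57) = 58!/(57!×1!) = 58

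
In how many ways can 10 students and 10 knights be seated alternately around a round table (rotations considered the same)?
Fix one of the students: (10-1)! ways for the remaining students, × 10! ways for the knights = 362880 × 3628800 = 1316818944000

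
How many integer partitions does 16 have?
Pentagonal recurrence p(n) = p(n-1) + p(n-2) - p(n-5) - p(n-7) + p(n-12) + p(n-15) - ... gives p(0..15) = 1, 1, 2, 3, 5, 7, 11, 15, 22, 30, 42, 56, 77, 101, 135, 176. p(16) = p(15) + p(14) - p(11) - p(9) + p(4) + p(1) = 176 + 135 - 56 - 30 + 5 + 1 = 231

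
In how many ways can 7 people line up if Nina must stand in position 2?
Fix one position: (7-1)! = 720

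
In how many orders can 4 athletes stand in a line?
4! = 24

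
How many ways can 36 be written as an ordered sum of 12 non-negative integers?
C(36+12-1, 12-1) = C(47, 11) = 17417133617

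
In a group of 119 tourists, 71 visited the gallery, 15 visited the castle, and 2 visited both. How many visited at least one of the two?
|A∪B| = |A| + |B| - |A∩B| = 71 + 15 - 2 = 84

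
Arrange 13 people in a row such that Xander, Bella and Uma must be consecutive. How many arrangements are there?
Treat the 3 as one block: (13-3+1)! × 3! = 39916800 × 6 = 239500800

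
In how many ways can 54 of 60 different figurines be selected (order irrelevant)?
C(60,54) = 60!/(54!×6!) = 50063860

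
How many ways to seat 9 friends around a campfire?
Circular: fix one position, arrange the rest. (9-1)! = 40320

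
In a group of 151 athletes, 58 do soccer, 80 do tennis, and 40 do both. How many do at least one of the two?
|A∪B| = |A| + |B| - |A∩B| = 58 + 80 - 40 = 98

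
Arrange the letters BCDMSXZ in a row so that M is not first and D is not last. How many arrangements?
By inclusion-exclusion: 7! - 2×(7-1)! + (7-2)! = 5040 - 1440 + 120 = 3720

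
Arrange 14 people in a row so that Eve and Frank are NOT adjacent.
Total - adjacent = 14! - (14-1)!×2 = 87178291200 - 12454041600 = 74724249600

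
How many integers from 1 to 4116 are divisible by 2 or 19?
⌊4116/2⌋ + ⌊4116/19⌋ - ⌊4116/38⌋ = 2058 + 216 - 108 = 2166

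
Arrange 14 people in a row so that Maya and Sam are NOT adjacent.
Total - adjacent = 14! - (14-1)!×2 = 87178291200 - 12454041600 = 74724249600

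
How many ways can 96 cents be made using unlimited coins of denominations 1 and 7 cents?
Coefficient of x^96 in 1/(1-x^1) · 1/(1-x^7). Use j coins of 7 for j = 0..⌊96/7⌋ = 13, the rest in 1s: 13 + 1 = 14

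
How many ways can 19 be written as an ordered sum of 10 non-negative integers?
C(19+10-1, 10-1) = C(28, 9) = 6906900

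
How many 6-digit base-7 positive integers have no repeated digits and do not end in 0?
Last digit: 6 nonzero choices. First digit: 5 (nonzero, ≠last). Middle 4: P(5,4) = 120. Total = 3600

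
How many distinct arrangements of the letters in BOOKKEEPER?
10! / (1! × 2! × 2! × 3! × 1! × 1!) = 151200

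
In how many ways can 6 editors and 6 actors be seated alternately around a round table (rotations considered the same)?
Fix one of the editors: (6-1)! ways for the remaining editors, × 6! ways for the actors = 120 × 720 = 86400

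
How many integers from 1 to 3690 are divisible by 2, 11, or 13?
⌊3690/2⌋+⌊3690/11⌋+⌊3690/13⌋ - ⌊3690/22⌋-⌊3690/26⌋-⌊3690/143⌋ + ⌊3690/286⌋ = 1845+335+283 - 167-141-25 + 12 = 2142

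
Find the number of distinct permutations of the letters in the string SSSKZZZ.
7! / (3! × 3! × 1!) = 140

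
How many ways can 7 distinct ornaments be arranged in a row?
7! = 5040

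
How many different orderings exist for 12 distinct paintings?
12! = 479001600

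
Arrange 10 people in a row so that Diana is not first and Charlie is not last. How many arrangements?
By inclusion-exclusion: 10! - 2×(10-1)! + (10-2)! = 3628800 - 725760 + 40320 = 2943360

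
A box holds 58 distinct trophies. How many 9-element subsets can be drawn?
C(58,9) = 58!/(9!×49!) = 10648873950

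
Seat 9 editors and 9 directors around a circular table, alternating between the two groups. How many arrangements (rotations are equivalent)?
Fix one of the editors: (9-1)! ways for the remaining editors, × 9! ways for the directors = 40320 × 362880 = 14631321600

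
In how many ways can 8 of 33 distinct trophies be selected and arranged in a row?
P(33,8) = 33!/(33-8)! = 559809169920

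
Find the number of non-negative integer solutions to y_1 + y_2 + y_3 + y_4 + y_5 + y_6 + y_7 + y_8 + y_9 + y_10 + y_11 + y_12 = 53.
C(53+12-1, 12-1) = C(64, 11) = 743595781824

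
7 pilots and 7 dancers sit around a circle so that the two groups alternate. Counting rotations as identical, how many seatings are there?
Fix one of the pilots: (7-1)! ways for the remaining pilots, × 7! ways for the dancers = 720 × 5040 = 3628800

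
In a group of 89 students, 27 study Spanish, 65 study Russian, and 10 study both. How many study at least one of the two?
|A∪B| = |A| + |B| - |A∩B| = 27 + 65 - 10 = 82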